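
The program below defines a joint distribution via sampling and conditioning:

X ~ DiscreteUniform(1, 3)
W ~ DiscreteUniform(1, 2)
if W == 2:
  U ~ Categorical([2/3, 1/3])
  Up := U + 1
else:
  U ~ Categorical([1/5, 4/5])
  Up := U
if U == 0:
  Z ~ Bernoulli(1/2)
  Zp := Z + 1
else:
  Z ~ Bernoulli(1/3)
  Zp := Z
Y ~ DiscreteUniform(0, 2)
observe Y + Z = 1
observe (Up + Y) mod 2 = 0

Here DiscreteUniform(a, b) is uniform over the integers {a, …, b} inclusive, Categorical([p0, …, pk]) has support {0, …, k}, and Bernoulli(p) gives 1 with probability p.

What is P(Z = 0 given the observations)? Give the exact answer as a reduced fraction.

Enumerate traces; 12 have nonzero weight after conditioning:
  (X=1, W=1, U=0, Z=1, Y=0) weight 1/180
  (X=1, W=1, U=1, Z=0, Y=1) weight 4/135
  (X=1, W=2, U=0, Z=0, Y=1) weight 1/54
  (X=1, W=2, U=1, Z=1, Y=0) weight 1/162
  (X=2, W=1, U=0, Z=1, Y=0) weight 1/180
  (X=2, W=1, U=1, Z=0, Y=1) weight 4/135
  (X=2, W=2, U=0, Z=0, Y=1) weight 1/54
  (X=2, W=2, U=1, Z=1, Y=0) weight 1/162
  … 4 more
Group by Z:
  weight(Z=0) = 13/90
  weight(Z=1) = 19/540
Total weight = 13/90 + 19/540 = 97/540
P(Z=0 | obs) = 13/90 / 97/540 = 78/97
P(Z=1 | obs) = 19/540 / 97/540 = 19/97

P(Z = 0 | obs) = 78/97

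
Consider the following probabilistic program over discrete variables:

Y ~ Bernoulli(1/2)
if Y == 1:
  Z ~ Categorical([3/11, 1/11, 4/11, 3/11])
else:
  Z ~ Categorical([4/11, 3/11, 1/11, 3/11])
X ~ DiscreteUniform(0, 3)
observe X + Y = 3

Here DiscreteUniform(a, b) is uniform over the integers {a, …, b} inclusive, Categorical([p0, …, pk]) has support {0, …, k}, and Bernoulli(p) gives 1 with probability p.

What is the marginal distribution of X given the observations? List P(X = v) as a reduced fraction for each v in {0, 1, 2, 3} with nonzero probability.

P(X=2) = 1/2, P(X=3) = 1/2

Enumerate traces; 8 have nonzero weight after conditioning:
  (Y=0, Z=0, X=3) weight 1/22
  (Y=0, Z=1, X=3) weight 3/88
  (Y=0, Z=2, X=3) weight 1/88
  (Y=0, Z=3, X=3) weight 3/88
  (Y=1, Z=0, X=2) weight 3/88
  (Y=1, Z=1, X=2) weight 1/88
  (Y=1, Z=2, X=2) weight 1/22
  (Y=1, Z=3, X=2) weight 3/88
Group by X:
  weight(X=2) = 1/8
  weight(X=3) = 1/8
Total weight = 1/8 + 1/8 = 1/4
P(X=2 | obs) = 1/8 / 1/4 = 1/2
P(X=3 | obs) = 1/8 / 1/4 = 1/2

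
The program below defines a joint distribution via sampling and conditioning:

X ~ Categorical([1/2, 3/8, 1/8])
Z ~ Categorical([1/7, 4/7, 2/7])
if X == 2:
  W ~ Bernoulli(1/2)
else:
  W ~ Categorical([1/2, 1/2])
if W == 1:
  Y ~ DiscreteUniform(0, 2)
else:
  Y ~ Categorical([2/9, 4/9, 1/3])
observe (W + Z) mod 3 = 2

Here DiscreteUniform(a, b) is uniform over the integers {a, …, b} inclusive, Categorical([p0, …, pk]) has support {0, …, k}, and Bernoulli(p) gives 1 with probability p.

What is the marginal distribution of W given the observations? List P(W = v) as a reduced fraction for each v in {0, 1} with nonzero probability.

Enumerate traces; 18 have nonzero weight after conditioning:
  (X=0, Z=1, W=1, Y=0) weight 1/21
  (X=0, Z=1, W=1, Y=1) weight 1/21
  (X=0, Z=1, W=1, Y=2) weight 1/21
  (X=0, Z=2, W=0, Y=0) weight 1/63
  (X=0, Z=2, W=0, Y=1) weight 2/63
  (X=0, Z=2, W=0, Y=2) weight 1/42
  (X=1, Z=1, W=1, Y=0) weight 1/28
  (X=1, Z=1, W=1, Y=1) weight 1/28
  … 10 more
Group by W:
  weight(W=0) = 1/7
  weight(W=1) = 2/7
Total weight = 1/7 + 2/7 = 3/7
P(W=0 | obs) = 1/7 / 3/7 = 1/3
P(W=1 | obs) = 2/7 / 3/7 = 2/3

P(W=0) = 1/3, P(W=1) = 2/3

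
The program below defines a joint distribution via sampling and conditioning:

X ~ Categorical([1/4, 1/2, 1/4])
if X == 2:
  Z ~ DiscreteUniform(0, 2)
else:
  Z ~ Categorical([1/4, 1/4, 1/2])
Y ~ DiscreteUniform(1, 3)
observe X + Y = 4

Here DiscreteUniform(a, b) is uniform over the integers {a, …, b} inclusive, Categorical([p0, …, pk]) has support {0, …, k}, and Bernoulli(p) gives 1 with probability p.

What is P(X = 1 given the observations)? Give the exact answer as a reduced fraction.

P(X = 1 | obs) = 2/3

Enumerate traces; 6 have nonzero weight after conditioning:
  (X=1, Z=0, Y=3) weight 1/24
  (X=1, Z=1, Y=3) weight 1/24
  (X=1, Z=2, Y=3) weight 1/12
  (X=2, Z=0, Y=2) weight 1/36
  (X=2, Z=1, Y=2) weight 1/36
  (X=2, Z=2, Y=2) weight 1/36
Group by X:
  weight(X=1) = 1/6
  weight(X=2) = 1/12
Total weight = 1/6 + 1/12 = 1/4
P(X=1 | obs) = 1/6 / 1/4 = 2/3
P(X=2 | obs) = 1/12 / 1/4 = 1/3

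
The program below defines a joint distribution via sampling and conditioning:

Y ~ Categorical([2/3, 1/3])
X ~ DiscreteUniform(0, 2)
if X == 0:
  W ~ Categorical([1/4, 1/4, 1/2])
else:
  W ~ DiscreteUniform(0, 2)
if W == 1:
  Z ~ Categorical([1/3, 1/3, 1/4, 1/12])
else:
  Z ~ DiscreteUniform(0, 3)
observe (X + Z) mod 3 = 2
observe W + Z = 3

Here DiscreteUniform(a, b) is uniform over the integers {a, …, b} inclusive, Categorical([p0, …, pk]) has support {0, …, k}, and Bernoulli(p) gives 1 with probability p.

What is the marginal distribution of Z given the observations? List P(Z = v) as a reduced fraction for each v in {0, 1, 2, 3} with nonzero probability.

Enumerate traces; 6 have nonzero weight after conditioning:
  (Y=0, X=0, W=1, Z=2) weight 1/72
  (Y=0, X=1, W=2, Z=1) weight 1/54
  (Y=0, X=2, W=0, Z=3) weight 1/54
  (Y=1, X=0, W=1, Z=2) weight 1/144
  (Y=1, X=1, W=2, Z=1) weight 1/108
  (Y=1, X=2, W=0, Z=3) weight 1/108
Group by Z:
  weight(Z=1) = 1/36
  weight(Z=2) = 1/48
  weight(Z=3) = 1/36
Total weight = 1/36 + 1/48 + 1/36 = 11/144
P(Z=1 | obs) = 1/36 / 11/144 = 4/11
P(Z=2 | obs) = 1/48 / 11/144 = 3/11
P(Z=3 | obs) = 1/36 / 11/144 = 4/11

P(Z=1) = 4/11, P(Z=2) = 3/11, P(Z=3) = 4/11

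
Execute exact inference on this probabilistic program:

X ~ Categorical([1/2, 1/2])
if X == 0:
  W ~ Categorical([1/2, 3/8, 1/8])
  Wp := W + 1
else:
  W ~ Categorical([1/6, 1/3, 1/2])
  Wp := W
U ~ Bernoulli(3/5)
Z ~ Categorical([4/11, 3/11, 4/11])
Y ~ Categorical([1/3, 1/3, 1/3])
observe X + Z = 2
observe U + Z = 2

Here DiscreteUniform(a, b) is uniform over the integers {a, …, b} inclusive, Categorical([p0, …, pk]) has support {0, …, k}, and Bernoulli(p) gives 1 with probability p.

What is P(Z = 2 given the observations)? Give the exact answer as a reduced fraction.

Enumerate traces; 18 have nonzero weight after conditioning:
  (X=0, W=0, U=0, Z=2, Y=0) weight 2/165
  (X=0, W=0, U=0, Z=2, Y=1) weight 2/165
  (X=0, W=0, U=0, Z=2, Y=2) weight 2/165
  (X=0, W=1, U=0, Z=2, Y=0) weight 1/110
  (X=0, W=1, U=0, Z=2, Y=1) weight 1/110
  (X=0, W=1, U=0, Z=2, Y=2) weight 1/110
  (X=0, W=2, U=0, Z=2, Y=0) weight 1/330
  (X=0, W=2, U=0, Z=2, Y=1) weight 1/330
  (X=1, W=0, U=1, Z=1, Y=0) weight 1/220
  … 9 more
Group by Z:
  weight(Z=1) = 9/110
  weight(Z=2) = 4/55
Total weight = 9/110 + 4/55 = 17/110
P(Z=1 | obs) = 9/110 / 17/110 = 9/17
P(Z=2 | obs) = 4/55 / 17/110 = 8/17

P(Z = 2 | obs) = 8/17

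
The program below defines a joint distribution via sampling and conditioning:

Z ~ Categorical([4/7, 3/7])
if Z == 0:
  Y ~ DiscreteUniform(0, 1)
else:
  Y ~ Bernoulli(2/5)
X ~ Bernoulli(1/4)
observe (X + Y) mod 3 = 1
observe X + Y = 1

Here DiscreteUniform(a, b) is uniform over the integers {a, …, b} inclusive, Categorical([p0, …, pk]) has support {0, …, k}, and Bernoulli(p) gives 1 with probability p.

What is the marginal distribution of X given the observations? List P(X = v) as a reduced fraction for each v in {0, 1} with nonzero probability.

Enumerate traces; 4 have nonzero weight after conditioning:
  (Z=0, Y=0, X=1) weight 1/14
  (Z=0, Y=1, X=0) weight 3/14
  (Z=1, Y=0, X=1) weight 9/140
  (Z=1, Y=1, X=0) weight 9/70
Group by X:
  weight(X=0) = 12/35
  weight(X=1) = 19/140
Total weight = 12/35 + 19/140 = 67/140
P(X=0 | obs) = 12/35 / 67/140 = 48/67
P(X=1 | obs) = 19/140 / 67/140 = 19/67

P(X=0) = 48/67, P(X=1) = 19/67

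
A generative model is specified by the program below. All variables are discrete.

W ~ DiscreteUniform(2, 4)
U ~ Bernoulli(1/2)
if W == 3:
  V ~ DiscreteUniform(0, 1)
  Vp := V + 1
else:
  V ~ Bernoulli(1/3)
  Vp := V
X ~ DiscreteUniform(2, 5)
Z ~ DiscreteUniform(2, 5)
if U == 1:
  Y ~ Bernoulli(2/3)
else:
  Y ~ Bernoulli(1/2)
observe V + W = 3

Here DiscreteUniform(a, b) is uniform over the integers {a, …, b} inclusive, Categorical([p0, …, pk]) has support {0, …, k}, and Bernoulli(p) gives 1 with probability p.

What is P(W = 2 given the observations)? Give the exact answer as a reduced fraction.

P(W = 2 | obs) = 2/5

Enumerate traces; 128 have nonzero weight after conditioning:
  (W=2, U=0, V=1, X=2, Z=2, Y=0) weight 1/576
  (W=2, U=0, V=1, X=2, Z=2, Y=1) weight 1/576
  (W=2, U=0, V=1, X=2, Z=3, Y=0) weight 1/576
  (W=2, U=0, V=1, X=2, Z=3, Y=1) weight 1/576
  (W=2, U=0, V=1, X=2, Z=4, Y=0) weight 1/576
  (W=2, U=0, V=1, X=2, Z=4, Y=1) weight 1/576
  (W=2, U=0, V=1, X=2, Z=5, Y=0) weight 1/576
  (W=2, U=0, V=1, X=2, Z=5, Y=1) weight 1/576
  (W=3, U=0, V=0, X=2, Z=2, Y=0) weight 1/384
  … 119 more
Group by W:
  weight(W=2) = 1/9
  weight(W=3) = 1/6
Total weight = 1/9 + 1/6 = 5/18
P(W=2 | obs) = 1/9 / 5/18 = 2/5
P(W=3 | obs) = 1/6 / 5/18 = 3/5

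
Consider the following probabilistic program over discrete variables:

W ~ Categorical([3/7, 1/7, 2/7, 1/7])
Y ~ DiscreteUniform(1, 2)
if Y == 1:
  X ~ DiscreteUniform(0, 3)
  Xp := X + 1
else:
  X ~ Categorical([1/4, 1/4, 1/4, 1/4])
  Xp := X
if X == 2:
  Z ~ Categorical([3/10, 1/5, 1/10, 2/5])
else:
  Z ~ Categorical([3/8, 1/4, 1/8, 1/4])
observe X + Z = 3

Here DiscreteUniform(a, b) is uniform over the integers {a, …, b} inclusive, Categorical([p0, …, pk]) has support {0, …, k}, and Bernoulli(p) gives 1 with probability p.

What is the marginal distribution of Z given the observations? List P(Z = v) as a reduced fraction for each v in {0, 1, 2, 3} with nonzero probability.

P(Z=0) = 15/38, P(Z=1) = 4/19, P(Z=2) = 5/38, P(Z=3) = 5/19

Enumerate traces; 32 have nonzero weight after conditioning:
  (W=0, Y=1, X=0, Z=3) weight 3/224
  (W=0, Y=1, X=1, Z=2) weight 3/448
  (W=0, Y=1, X=2, Z=1) weight 3/280
  (W=0, Y=1, X=3, Z=0) weight 9/448
  (W=0, Y=2, X=0, Z=3) weight 3/224
  (W=0, Y=2, X=1, Z=2) weight 3/448
  (W=0, Y=2, X=2, Z=1) weight 3/280
  (W=0, Y=2, X=3, Z=0) weight 9/448
  … 24 more
Group by Z:
  weight(Z=0) = 3/32
  weight(Z=1) = 1/20
  weight(Z=2) = 1/32
  weight(Z=3) = 1/16
Total weight = 3/32 + 1/20 + 1/32 + 1/16 = 19/80
P(Z=0 | obs) = 3/32 / 19/80 = 15/38
P(Z=1 | obs) = 1/20 / 19/80 = 4/19
P(Z=2 | obs) = 1/32 / 19/80 = 5/38
P(Z=3 | obs) = 1/16 / 19/80 = 5/19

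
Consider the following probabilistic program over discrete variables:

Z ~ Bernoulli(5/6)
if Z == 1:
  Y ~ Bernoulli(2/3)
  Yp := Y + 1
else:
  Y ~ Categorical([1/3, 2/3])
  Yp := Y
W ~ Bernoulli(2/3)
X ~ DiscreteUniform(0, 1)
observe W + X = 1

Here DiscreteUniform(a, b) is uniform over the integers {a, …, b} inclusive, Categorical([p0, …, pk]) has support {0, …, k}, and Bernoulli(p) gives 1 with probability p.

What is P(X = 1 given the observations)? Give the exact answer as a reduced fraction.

P(X = 1 | obs) = 1/3

Enumerate traces; 8 have nonzero weight after conditioning:
  (Z=0, Y=0, W=0, X=1) weight 1/108
  (Z=0, Y=0, W=1, X=0) weight 1/54
  (Z=0, Y=1, W=0, X=1) weight 1/54
  (Z=0, Y=1, W=1, X=0) weight 1/27
  (Z=1, Y=0, W=0, X=1) weight 5/108
  (Z=1, Y=0, W=1, X=0) weight 5/54
  (Z=1, Y=1, W=0, X=1) weight 5/54
  (Z=1, Y=1, W=1, X=0) weight 5/27
Group by X:
  weight(X=0) = 1/3
  weight(X=1) = 1/6
Total weight = 1/3 + 1/6 = 1/2
P(X=0 | obs) = 1/3 / 1/2 = 2/3
P(X=1 | obs) = 1/6 / 1/2 = 1/3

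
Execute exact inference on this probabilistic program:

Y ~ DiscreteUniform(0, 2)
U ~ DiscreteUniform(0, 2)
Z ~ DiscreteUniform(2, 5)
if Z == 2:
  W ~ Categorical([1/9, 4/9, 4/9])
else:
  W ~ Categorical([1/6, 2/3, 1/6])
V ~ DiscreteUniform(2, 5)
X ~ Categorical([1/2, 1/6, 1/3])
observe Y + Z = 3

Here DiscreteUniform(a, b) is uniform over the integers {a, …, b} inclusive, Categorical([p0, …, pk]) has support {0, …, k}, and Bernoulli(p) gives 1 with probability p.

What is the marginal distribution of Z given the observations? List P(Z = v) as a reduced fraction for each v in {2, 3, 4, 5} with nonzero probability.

P(Z=2) = 1/2, P(Z=3) = 1/2

Enumerate traces; 216 have nonzero weight after conditioning:
  (Y=0, U=0, Z=3, W=0, V=2, X=0) weight 1/1728
  (Y=0, U=0, Z=3, W=0, V=2, X=1) weight 1/5184
  (Y=0, U=0, Z=3, W=0, V=2, X=2) weight 1/2592
  (Y=0, U=0, Z=3, W=0, V=3, X=0) weight 1/1728
  (Y=0, U=0, Z=3, W=0, V=3, X=1) weight 1/5184
  (Y=0, U=0, Z=3, W=0, V=3, X=2) weight 1/2592
  (Y=0, U=0, Z=3, W=0, V=4, X=0) weight 1/1728
  (Y=0, U=0, Z=3, W=0, V=4, X=1) weight 1/5184
  (Y=1, U=0, Z=2, W=0, V=2, X=0) weight 1/2592
  … 207 more
Group by Z:
  weight(Z=2) = 1/12
  weight(Z=3) = 1/12
Total weight = 1/12 + 1/12 = 1/6
P(Z=2 | obs) = 1/12 / 1/6 = 1/2
P(Z=3 | obs) = 1/12 / 1/6 = 1/2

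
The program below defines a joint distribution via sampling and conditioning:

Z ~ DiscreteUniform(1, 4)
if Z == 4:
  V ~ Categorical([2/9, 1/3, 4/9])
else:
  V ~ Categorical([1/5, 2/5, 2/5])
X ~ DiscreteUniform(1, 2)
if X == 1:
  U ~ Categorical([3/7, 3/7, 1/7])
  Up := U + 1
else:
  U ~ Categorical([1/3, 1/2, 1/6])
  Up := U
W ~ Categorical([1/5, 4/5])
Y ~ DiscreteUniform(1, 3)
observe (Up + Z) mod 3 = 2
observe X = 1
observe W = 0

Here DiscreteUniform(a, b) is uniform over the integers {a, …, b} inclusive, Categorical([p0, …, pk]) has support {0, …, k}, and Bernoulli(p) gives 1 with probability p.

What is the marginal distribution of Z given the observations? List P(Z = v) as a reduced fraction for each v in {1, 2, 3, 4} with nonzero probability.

P(Z=1) = 3/10, P(Z=2) = 1/10, P(Z=3) = 3/10, P(Z=4) = 3/10

Enumerate traces; 36 have nonzero weight after conditioning:
  (Z=1, V=0, X=1, U=0, W=0, Y=1) weight 1/1400
  (Z=1, V=0, X=1, U=0, W=0, Y=2) weight 1/1400
  (Z=1, V=0, X=1, U=0, W=0, Y=3) weight 1/1400
  (Z=1, V=1, X=1, U=0, W=0, Y=1) weight 1/700
  (Z=1, V=1, X=1, U=0, W=0, Y=2) weight 1/700
  (Z=1, V=1, X=1, U=0, W=0, Y=3) weight 1/700
  (Z=1, V=2, X=1, U=0, W=0, Y=1) weight 1/700
  (Z=1, V=2, X=1, U=0, W=0, Y=2) weight 1/700
  (Z=2, V=0, X=1, U=2, W=0, Y=1) weight 1/4200
  (Z=3, V=0, X=1, U=1, W=0, Y=1) weight 1/1400
  … 26 more
Group by Z:
  weight(Z=1) = 3/280
  weight(Z=2) = 1/280
  weight(Z=3) = 3/280
  weight(Z=4) = 3/280
Total weight = 3/280 + 1/280 + 3/280 + 3/280 = 1/28
P(Z=1 | obs) = 3/280 / 1/28 = 3/10
P(Z=2 | obs) = 1/280 / 1/28 = 1/10
P(Z=3 | obs) = 3/280 / 1/28 = 3/10
P(Z=4 | obs) = 3/280 / 1/28 = 3/10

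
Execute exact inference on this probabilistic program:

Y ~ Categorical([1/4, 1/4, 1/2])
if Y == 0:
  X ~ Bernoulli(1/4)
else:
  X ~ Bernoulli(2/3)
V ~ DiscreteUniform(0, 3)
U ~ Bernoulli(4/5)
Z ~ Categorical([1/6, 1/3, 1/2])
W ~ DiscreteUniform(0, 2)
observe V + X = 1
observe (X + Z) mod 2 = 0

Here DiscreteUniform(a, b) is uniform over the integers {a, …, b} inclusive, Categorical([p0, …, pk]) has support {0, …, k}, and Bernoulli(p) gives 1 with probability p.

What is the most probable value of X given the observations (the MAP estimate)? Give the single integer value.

Enumerate traces; 54 have nonzero weight after conditioning:
  (Y=0, X=0, V=1, U=0, Z=0, W=0) weight 1/1920
  (Y=0, X=0, V=1, U=0, Z=0, W=1) weight 1/1920
  (Y=0, X=0, V=1, U=0, Z=0, W=2) weight 1/1920
  (Y=0, X=0, V=1, U=0, Z=2, W=0) weight 1/640
  (Y=0, X=0, V=1, U=0, Z=2, W=1) weight 1/640
  (Y=0, X=0, V=1, U=0, Z=2, W=2) weight 1/640
  (Y=0, X=0, V=1, U=1, Z=0, W=0) weight 1/480
  (Y=0, X=0, V=1, U=1, Z=0, W=1) weight 1/480
  (Y=0, X=1, V=0, U=0, Z=1, W=0) weight 1/2880
  … 45 more
Group by X:
  weight(X=0) = 7/96
  weight(X=1) = 3/64
Total weight = 7/96 + 3/64 = 23/192
P(X=0 | obs) = 7/96 / 23/192 = 14/23
P(X=1 | obs) = 3/64 / 23/192 = 9/23
argmax = 0

argmax_v P(X = v | obs) = 0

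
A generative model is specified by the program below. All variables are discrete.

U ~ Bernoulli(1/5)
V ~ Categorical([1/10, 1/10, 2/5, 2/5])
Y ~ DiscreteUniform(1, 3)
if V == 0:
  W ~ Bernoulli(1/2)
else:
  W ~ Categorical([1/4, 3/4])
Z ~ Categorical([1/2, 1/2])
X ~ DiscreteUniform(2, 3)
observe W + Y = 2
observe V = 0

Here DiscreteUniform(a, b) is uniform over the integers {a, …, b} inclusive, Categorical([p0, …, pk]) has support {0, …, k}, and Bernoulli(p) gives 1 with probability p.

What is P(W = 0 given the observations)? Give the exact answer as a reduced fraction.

P(W = 0 | obs) = 1/2

Enumerate traces; 16 have nonzero weight after conditioning:
  (U=0, V=0, Y=1, W=1, Z=0, X=2) weight 1/300
  (U=0, V=0, Y=1, W=1, Z=0, X=3) weight 1/300
  (U=0, V=0, Y=1, W=1, Z=1, X=2) weight 1/300
  (U=0, V=0, Y=1, W=1, Z=1, X=3) weight 1/300
  (U=0, V=0, Y=2, W=0, Z=0, X=2) weight 1/300
  (U=0, V=0, Y=2, W=0, Z=0, X=3) weight 1/300
  (U=0, V=0, Y=2, W=0, Z=1, X=2) weight 1/300
  (U=0, V=0, Y=2, W=0, Z=1, X=3) weight 1/300
  … 8 more
Group by W:
  weight(W=0) = 1/60
  weight(W=1) = 1/60
Total weight = 1/60 + 1/60 = 1/30
P(W=0 | obs) = 1/60 / 1/30 = 1/2
P(W=1 | obs) = 1/60 / 1/30 = 1/2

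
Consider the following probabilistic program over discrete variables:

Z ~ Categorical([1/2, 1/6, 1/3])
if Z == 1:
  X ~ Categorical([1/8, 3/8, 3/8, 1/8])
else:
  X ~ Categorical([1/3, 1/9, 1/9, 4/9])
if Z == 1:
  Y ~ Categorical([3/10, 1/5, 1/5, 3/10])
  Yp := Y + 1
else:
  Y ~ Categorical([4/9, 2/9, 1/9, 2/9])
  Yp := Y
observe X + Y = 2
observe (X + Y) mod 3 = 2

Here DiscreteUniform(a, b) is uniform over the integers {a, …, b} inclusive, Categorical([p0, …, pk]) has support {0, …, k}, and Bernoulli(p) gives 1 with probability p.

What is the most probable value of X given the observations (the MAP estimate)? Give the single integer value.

Enumerate traces; 9 have nonzero weight after conditioning:
  (Z=0, X=0, Y=2) weight 1/54
  (Z=0, X=1, Y=1) weight 1/81
  (Z=0, X=2, Y=0) weight 2/81
  (Z=1, X=0, Y=2) weight 1/240
  (Z=1, X=1, Y=1) weight 1/80
  (Z=1, X=2, Y=0) weight 3/160
  (Z=2, X=0, Y=2) weight 1/81
  (Z=2, X=1, Y=1) weight 2/243
  … 1 more
Group by X:
  weight(X=0) = 227/6480
  weight(X=1) = 643/19440
  weight(X=2) = 2329/38880
Total weight = 227/6480 + 643/19440 + 2329/38880 = 553/4320
P(X=0 | obs) = 227/6480 / 553/4320 = 454/1659
P(X=1 | obs) = 643/19440 / 553/4320 = 1286/4977
P(X=2 | obs) = 2329/38880 / 553/4320 = 2329/4977
argmax = 2

argmax_v P(X = v | obs) = 2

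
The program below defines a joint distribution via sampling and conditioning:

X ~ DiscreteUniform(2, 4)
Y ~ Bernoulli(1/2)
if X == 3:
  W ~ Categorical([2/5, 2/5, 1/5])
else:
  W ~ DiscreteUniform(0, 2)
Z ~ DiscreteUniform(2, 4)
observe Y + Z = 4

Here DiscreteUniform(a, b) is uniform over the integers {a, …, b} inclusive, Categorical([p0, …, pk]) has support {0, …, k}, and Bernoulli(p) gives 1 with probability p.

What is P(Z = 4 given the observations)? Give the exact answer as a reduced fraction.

Enumerate traces; 18 have nonzero weight after conditioning:
  (X=2, Y=0, W=0, Z=4) weight 1/54
  (X=2, Y=0, W=1, Z=4) weight 1/54
  (X=2, Y=0, W=2, Z=4) weight 1/54
  (X=2, Y=1, W=0, Z=3) weight 1/54
  (X=2, Y=1, W=1, Z=3) weight 1/54
  (X=2, Y=1, W=2, Z=3) weight 1/54
  (X=3, Y=0, W=0, Z=4) weight 1/45
  (X=3, Y=0, W=1, Z=4) weight 1/45
  … 10 more
Group by Z:
  weight(Z=3) = 1/6
  weight(Z=4) = 1/6
Total weight = 1/6 + 1/6 = 1/3
P(Z=3 | obs) = 1/6 / 1/3 = 1/2
P(Z=4 | obs) = 1/6 / 1/3 = 1/2

P(Z = 4 | obs) = 1/2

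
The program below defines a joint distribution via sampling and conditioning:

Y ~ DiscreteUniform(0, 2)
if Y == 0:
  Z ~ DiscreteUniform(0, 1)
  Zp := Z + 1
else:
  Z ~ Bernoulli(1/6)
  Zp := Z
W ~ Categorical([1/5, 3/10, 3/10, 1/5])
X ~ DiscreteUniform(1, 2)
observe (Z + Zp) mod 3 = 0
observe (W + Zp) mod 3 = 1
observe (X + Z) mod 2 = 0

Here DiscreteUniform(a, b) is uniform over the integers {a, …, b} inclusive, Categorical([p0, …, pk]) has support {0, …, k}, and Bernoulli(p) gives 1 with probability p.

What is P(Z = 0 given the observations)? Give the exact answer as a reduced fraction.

Enumerate traces; 3 have nonzero weight after conditioning:
  (Y=0, Z=1, W=2, X=1) weight 1/40
  (Y=1, Z=0, W=1, X=2) weight 1/24
  (Y=2, Z=0, W=1, X=2) weight 1/24
Group by Z:
  weight(Z=0) = 1/12
  weight(Z=1) = 1/40
Total weight = 1/12 + 1/40 = 13/120
P(Z=0 | obs) = 1/12 / 13/120 = 10/13
P(Z=1 | obs) = 1/40 / 13/120 = 3/13

P(Z = 0 | obs) = 10/13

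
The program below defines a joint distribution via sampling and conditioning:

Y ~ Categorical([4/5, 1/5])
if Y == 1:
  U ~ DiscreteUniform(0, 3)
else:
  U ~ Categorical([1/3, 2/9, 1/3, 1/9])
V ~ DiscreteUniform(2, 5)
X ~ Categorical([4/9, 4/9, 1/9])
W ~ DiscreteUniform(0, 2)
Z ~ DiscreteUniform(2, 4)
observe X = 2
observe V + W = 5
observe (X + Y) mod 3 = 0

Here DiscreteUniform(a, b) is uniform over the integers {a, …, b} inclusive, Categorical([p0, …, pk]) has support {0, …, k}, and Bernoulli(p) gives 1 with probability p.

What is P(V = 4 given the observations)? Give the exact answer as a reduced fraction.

P(V = 4 | obs) = 1/3

Enumerate traces; 36 have nonzero weight after conditioning:
  (Y=1, U=0, V=3, X=2, W=2, Z=2) weight 1/6480
  (Y=1, U=0, V=3, X=2, W=2, Z=3) weight 1/6480
  (Y=1, U=0, V=3, X=2, W=2, Z=4) weight 1/6480
  (Y=1, U=0, V=4, X=2, W=1, Z=2) weight 1/6480
  (Y=1, U=0, V=4, X=2, W=1, Z=3) weight 1/6480
  (Y=1, U=0, V=4, X=2, W=1, Z=4) weight 1/6480
  (Y=1, U=0, V=5, X=2, W=0, Z=2) weight 1/6480
  (Y=1, U=0, V=5, X=2, W=0, Z=3) weight 1/6480
  … 28 more
Group by V:
  weight(V=3) = 1/540
  weight(V=4) = 1/540
  weight(V=5) = 1/540
Total weight = 1/540 + 1/540 + 1/540 = 1/180
P(V=3 | obs) = 1/540 / 1/180 = 1/3
P(V=4 | obs) = 1/540 / 1/180 = 1/3
P(V=5 | obs) = 1/540 / 1/180 = 1/3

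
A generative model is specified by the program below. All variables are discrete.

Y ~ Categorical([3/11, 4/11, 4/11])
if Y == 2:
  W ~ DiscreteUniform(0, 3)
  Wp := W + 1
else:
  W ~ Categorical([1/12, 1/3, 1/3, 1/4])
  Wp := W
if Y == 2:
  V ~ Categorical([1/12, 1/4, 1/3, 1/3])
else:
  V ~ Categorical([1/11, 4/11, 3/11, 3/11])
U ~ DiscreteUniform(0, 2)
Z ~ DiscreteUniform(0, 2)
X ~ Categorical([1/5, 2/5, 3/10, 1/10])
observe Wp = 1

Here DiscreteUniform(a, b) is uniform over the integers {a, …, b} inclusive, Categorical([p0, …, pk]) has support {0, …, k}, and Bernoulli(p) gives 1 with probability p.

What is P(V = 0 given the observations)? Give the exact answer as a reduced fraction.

P(V = 0 | obs) = 39/440

Enumerate traces; 432 have nonzero weight after conditioning:
  (Y=0, W=1, V=0, U=0, Z=0, X=0) weight 1/5445
  (Y=0, W=1, V=0, U=0, Z=0, X=1) weight 2/5445
  (Y=0, W=1, V=0, U=0, Z=0, X=2) weight 1/3630
  (Y=0, W=1, V=0, U=0, Z=0, X=3) weight 1/10890
  (Y=0, W=1, V=0, U=0, Z=1, X=0) weight 1/5445
  (Y=0, W=1, V=0, U=0, Z=1, X=1) weight 2/5445
  (Y=0, W=1, V=0, U=0, Z=1, X=2) weight 1/3630
  (Y=0, W=1, V=0, U=0, Z=1, X=3) weight 1/10890
  (Y=0, W=1, V=1, U=0, Z=0, X=0) weight 4/5445
  (Y=0, W=1, V=2, U=0, Z=0, X=0) weight 1/1815
  … 422 more
Group by V:
  weight(V=0) = 13/484
  weight(V=1) = 145/1452
  weight(V=2) = 32/363
  weight(V=3) = 32/363
Total weight = 13/484 + 145/1452 + 32/363 + 32/363 = 10/33
P(V=0 | obs) = 13/484 / 10/33 = 39/440
P(V=1 | obs) = 145/1452 / 10/33 = 29/88
P(V=2 | obs) = 32/363 / 10/33 = 16/55
P(V=3 | obs) = 32/363 / 10/33 = 16/55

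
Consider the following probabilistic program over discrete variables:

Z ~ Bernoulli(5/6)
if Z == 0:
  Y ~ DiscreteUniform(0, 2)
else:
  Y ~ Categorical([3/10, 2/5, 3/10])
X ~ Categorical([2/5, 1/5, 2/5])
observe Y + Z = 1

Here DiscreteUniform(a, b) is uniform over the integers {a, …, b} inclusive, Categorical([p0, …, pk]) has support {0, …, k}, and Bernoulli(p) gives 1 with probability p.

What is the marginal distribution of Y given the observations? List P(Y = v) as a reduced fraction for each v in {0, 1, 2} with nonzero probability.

P(Y=0) = 9/11, P(Y=1) = 2/11

Enumerate traces; 6 have nonzero weight after conditioning:
  (Z=0, Y=1, X=0) weight 1/45
  (Z=0, Y=1, X=1) weight 1/90
  (Z=0, Y=1, X=2) weight 1/45
  (Z=1, Y=0, X=0) weight 1/10
  (Z=1, Y=0, X=1) weight 1/20
  (Z=1, Y=0, X=2) weight 1/10
Group by Y:
  weight(Y=0) = 1/4
  weight(Y=1) = 1/18
Total weight = 1/4 + 1/18 = 11/36
P(Y=0 | obs) = 1/4 / 11/36 = 9/11
P(Y=1 | obs) = 1/18 / 11/36 = 2/11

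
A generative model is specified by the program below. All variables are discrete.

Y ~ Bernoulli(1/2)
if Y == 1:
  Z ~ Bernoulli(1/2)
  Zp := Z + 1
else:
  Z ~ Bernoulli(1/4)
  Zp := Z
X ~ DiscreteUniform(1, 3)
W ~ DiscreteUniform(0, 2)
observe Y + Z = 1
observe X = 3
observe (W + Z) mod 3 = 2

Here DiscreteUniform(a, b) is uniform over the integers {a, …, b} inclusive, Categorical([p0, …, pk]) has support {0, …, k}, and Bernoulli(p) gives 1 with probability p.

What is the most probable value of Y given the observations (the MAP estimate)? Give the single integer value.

Enumerate traces; 2 have nonzero weight after conditioning:
  (Y=0, Z=1, X=3, W=1) weight 1/72
  (Y=1, Z=0, X=3, W=2) weight 1/36
Group by Y:
  weight(Y=0) = 1/72
  weight(Y=1) = 1/36
Total weight = 1/72 + 1/36 = 1/24
P(Y=0 | obs) = 1/72 / 1/24 = 1/3
P(Y=1 | obs) = 1/36 / 1/24 = 2/3
argmax = 1

argmax_v P(Y = v | obs) = 1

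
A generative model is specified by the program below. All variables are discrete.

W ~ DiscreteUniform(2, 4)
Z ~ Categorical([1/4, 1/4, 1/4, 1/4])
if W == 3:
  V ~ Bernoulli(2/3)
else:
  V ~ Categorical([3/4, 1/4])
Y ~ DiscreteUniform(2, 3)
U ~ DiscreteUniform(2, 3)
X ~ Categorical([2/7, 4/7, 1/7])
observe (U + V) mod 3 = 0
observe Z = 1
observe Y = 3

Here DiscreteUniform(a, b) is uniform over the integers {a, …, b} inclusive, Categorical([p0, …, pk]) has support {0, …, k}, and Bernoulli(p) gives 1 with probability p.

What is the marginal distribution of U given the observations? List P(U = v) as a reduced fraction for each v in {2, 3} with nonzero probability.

Enumerate traces; 18 have nonzero weight after conditioning:
  (W=2, Z=1, V=0, Y=3, U=3, X=0) weight 1/224
  (W=2, Z=1, V=0, Y=3, U=3, X=1) weight 1/112
  (W=2, Z=1, V=0, Y=3, U=3, X=2) weight 1/448
  (W=2, Z=1, V=1, Y=3, U=2, X=0) weight 1/672
  (W=2, Z=1, V=1, Y=3, U=2, X=1) weight 1/336
  (W=2, Z=1, V=1, Y=3, U=2, X=2) weight 1/1344
  (W=3, Z=1, V=0, Y=3, U=3, X=0) weight 1/504
  (W=3, Z=1, V=0, Y=3, U=3, X=1) weight 1/252
  … 10 more
Group by U:
  weight(U=2) = 7/288
  weight(U=3) = 11/288
Total weight = 7/288 + 11/288 = 1/16
P(U=2 | obs) = 7/288 / 1/16 = 7/18
P(U=3 | obs) = 11/288 / 1/16 = 11/18

P(U=2) = 7/18, P(U=3) = 11/18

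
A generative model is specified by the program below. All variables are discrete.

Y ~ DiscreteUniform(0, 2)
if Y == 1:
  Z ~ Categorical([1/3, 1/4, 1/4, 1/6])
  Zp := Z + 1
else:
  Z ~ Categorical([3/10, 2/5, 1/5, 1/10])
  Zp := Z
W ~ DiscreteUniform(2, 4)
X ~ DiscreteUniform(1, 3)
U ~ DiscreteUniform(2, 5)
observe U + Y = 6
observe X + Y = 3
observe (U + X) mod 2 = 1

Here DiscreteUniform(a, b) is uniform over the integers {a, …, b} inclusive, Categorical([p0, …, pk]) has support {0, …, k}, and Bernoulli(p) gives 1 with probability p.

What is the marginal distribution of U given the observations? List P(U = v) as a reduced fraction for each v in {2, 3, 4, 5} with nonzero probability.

P(U=4) = 1/2, P(U=5) = 1/2

Enumerate traces; 24 have nonzero weight after conditioning:
  (Y=1, Z=0, W=2, X=2, U=5) weight 1/324
  (Y=1, Z=0, W=3, X=2, U=5) weight 1/324
  (Y=1, Z=0, W=4, X=2, U=5) weight 1/324
  (Y=1, Z=1, W=2, X=2, U=5) weight 1/432
  (Y=1, Z=1, W=3, X=2, U=5) weight 1/432
  (Y=1, Z=1, W=4, X=2, U=5) weight 1/432
  (Y=1, Z=2, W=2, X=2, U=5) weight 1/432
  (Y=1, Z=2, W=3, X=2, U=5) weight 1/432
  (Y=2, Z=0, W=2, X=1, U=4) weight 1/360
  … 15 more
Group by U:
  weight(U=4) = 1/36
  weight(U=5) = 1/36
Total weight = 1/36 + 1/36 = 1/18
P(U=4 | obs) = 1/36 / 1/18 = 1/2
P(U=5 | obs) = 1/36 / 1/18 = 1/2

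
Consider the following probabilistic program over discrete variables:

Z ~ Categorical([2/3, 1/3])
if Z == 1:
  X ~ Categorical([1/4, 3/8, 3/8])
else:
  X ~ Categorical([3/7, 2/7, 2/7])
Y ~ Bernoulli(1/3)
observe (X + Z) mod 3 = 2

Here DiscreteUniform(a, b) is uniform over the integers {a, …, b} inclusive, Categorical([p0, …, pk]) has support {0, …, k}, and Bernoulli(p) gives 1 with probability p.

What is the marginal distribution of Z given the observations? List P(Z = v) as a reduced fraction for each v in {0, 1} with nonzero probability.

P(Z=0) = 32/53, P(Z=1) = 21/53

Enumerate traces; 4 have nonzero weight after conditioning:
  (Z=0, X=2, Y=0) weight 8/63
  (Z=0, X=2, Y=1) weight 4/63
  (Z=1, X=1, Y=0) weight 1/12
  (Z=1, X=1, Y=1) weight 1/24
Group by Z:
  weight(Z=0) = 4/21
  weight(Z=1) = 1/8
Total weight = 4/21 + 1/8 = 53/168
P(Z=0 | obs) = 4/21 / 53/168 = 32/53
P(Z=1 | obs) = 1/8 / 53/168 = 21/53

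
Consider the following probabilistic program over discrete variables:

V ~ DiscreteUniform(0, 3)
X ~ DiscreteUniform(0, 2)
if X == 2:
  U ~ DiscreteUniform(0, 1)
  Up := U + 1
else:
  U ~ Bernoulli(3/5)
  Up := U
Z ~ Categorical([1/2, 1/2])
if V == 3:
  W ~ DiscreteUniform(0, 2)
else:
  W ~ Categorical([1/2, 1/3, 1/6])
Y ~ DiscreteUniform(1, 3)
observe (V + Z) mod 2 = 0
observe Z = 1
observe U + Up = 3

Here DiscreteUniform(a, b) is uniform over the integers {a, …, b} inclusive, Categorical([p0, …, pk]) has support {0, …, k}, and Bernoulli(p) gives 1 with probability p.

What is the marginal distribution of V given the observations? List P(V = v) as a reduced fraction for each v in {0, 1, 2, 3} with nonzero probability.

P(V=1) = 1/2, P(V=3) = 1/2

Enumerate traces; 18 have nonzero weight after conditioning:
  (V=1, X=2, U=1, Z=1, W=0, Y=1) weight 1/288
  (V=1, X=2, U=1, Z=1, W=0, Y=2) weight 1/288
  (V=1, X=2, U=1, Z=1, W=0, Y=3) weight 1/288
  (V=1, X=2, U=1, Z=1, W=1, Y=1) weight 1/432
  (V=1, X=2, U=1, Z=1, W=1, Y=2) weight 1/432
  (V=1, X=2, U=1, Z=1, W=1, Y=3) weight 1/432
  (V=1, X=2, U=1, Z=1, W=2, Y=1) weight 1/864
  (V=1, X=2, U=1, Z=1, W=2, Y=2) weight 1/864
  (V=3, X=2, U=1, Z=1, W=0, Y=1) weight 1/432
  … 9 more
Group by V:
  weight(V=1) = 1/48
  weight(V=3) = 1/48
Total weight = 1/48 + 1/48 = 1/24
P(V=1 | obs) = 1/48 / 1/24 = 1/2
P(V=3 | obs) = 1/48 / 1/24 = 1/2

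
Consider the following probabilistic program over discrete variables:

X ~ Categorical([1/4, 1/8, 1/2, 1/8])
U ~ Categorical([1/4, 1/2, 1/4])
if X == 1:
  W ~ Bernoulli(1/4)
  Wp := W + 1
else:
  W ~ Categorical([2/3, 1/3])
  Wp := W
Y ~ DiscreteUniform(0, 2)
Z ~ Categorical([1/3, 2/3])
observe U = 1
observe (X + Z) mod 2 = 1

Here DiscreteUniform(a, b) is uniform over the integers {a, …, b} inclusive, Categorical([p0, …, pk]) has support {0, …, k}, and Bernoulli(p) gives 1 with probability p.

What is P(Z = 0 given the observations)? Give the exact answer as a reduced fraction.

Enumerate traces; 24 have nonzero weight after conditioning:
  (X=0, U=1, W=0, Y=0, Z=1) weight 1/54
  (X=0, U=1, W=0, Y=1, Z=1) weight 1/54
  (X=0, U=1, W=0, Y=2, Z=1) weight 1/54
  (X=0, U=1, W=1, Y=0, Z=1) weight 1/108
  (X=0, U=1, W=1, Y=1, Z=1) weight 1/108
  (X=0, U=1, W=1, Y=2, Z=1) weight 1/108
  (X=1, U=1, W=0, Y=0, Z=0) weight 1/192
  (X=1, U=1, W=0, Y=1, Z=0) weight 1/192
  … 16 more
Group by Z:
  weight(Z=0) = 1/24
  weight(Z=1) = 1/4
Total weight = 1/24 + 1/4 = 7/24
P(Z=0 | obs) = 1/24 / 7/24 = 1/7
P(Z=1 | obs) = 1/4 / 7/24 = 6/7

P(Z = 0 | obs) = 1/7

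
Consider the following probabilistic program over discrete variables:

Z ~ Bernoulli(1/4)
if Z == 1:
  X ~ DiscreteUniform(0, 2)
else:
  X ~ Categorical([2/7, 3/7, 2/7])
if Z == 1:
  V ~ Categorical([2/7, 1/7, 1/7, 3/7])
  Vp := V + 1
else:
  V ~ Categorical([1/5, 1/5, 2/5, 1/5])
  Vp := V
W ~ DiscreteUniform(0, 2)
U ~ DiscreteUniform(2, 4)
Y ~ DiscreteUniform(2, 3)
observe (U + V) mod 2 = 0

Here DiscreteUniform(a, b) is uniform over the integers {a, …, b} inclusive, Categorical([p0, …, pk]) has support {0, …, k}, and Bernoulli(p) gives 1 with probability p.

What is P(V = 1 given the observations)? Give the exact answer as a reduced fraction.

P(V = 1 | obs) = 13/109

Enumerate traces; 216 have nonzero weight after conditioning:
  (Z=0, X=0, V=0, W=0, U=2, Y=2) weight 1/420
  (Z=0, X=0, V=0, W=0, U=2, Y=3) weight 1/420
  (Z=0, X=0, V=0, W=0, U=4, Y=2) weight 1/420
  (Z=0, X=0, V=0, W=0, U=4, Y=3) weight 1/420
  (Z=0, X=0, V=0, W=1, U=2, Y=2) weight 1/420
  (Z=0, X=0, V=0, W=1, U=2, Y=3) weight 1/420
  (Z=0, X=0, V=0, W=1, U=4, Y=2) weight 1/420
  (Z=0, X=0, V=0, W=1, U=4, Y=3) weight 1/420
  (Z=0, X=0, V=1, W=0, U=3, Y=2) weight 1/420
  (Z=0, X=0, V=2, W=0, U=2, Y=2) weight 1/210
  … 206 more
Group by V:
  weight(V=0) = 31/210
  weight(V=1) = 13/210
  weight(V=2) = 47/210
  weight(V=3) = 3/35
Total weight = 31/210 + 13/210 + 47/210 + 3/35 = 109/210
P(V=0 | obs) = 31/210 / 109/210 = 31/109
P(V=1 | obs) = 13/210 / 109/210 = 13/109
P(V=2 | obs) = 47/210 / 109/210 = 47/109
P(V=3 | obs) = 3/35 / 109/210 = 18/109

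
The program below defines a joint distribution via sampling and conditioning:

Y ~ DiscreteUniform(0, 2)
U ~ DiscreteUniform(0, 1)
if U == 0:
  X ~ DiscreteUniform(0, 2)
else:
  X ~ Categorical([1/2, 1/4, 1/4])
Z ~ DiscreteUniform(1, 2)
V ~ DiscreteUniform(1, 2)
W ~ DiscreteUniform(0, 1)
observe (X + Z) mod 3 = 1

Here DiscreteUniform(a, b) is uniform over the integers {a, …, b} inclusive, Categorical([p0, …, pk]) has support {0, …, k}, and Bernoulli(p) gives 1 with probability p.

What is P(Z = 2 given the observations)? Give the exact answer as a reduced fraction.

Enumerate traces; 48 have nonzero weight after conditioning:
  (Y=0, U=0, X=0, Z=1, V=1, W=0) weight 1/144
  (Y=0, U=0, X=0, Z=1, V=1, W=1) weight 1/144
  (Y=0, U=0, X=0, Z=1, V=2, W=0) weight 1/144
  (Y=0, U=0, X=0, Z=1, V=2, W=1) weight 1/144
  (Y=0, U=0, X=2, Z=2, V=1, W=0) weight 1/144
  (Y=0, U=0, X=2, Z=2, V=1, W=1) weight 1/144
  (Y=0, U=0, X=2, Z=2, V=2, W=0) weight 1/144
  (Y=0, U=0, X=2, Z=2, V=2, W=1) weight 1/144
  … 40 more
Group by Z:
  weight(Z=1) = 5/24
  weight(Z=2) = 7/48
Total weight = 5/24 + 7/48 = 17/48
P(Z=1 | obs) = 5/24 / 17/48 = 10/17
P(Z=2 | obs) = 7/48 / 17/48 = 7/17

P(Z = 2 | obs) = 7/17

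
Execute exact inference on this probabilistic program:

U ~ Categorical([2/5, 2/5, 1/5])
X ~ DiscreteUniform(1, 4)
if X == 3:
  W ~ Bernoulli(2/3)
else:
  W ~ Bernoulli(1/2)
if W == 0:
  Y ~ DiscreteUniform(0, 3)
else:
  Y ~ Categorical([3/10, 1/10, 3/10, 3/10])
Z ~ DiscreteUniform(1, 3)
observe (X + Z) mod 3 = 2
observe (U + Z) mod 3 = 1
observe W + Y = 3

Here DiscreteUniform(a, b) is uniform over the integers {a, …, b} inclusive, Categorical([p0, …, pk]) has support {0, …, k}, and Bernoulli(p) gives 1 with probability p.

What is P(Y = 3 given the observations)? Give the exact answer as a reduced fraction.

Enumerate traces; 8 have nonzero weight after conditioning:
  (U=0, X=1, W=0, Y=3, Z=1) weight 1/240
  (U=0, X=1, W=1, Y=2, Z=1) weight 1/200
  (U=0, X=4, W=0, Y=3, Z=1) weight 1/240
  (U=0, X=4, W=1, Y=2, Z=1) weight 1/200
  (U=1, X=2, W=0, Y=3, Z=3) weight 1/240
  (U=1, X=2, W=1, Y=2, Z=3) weight 1/200
  (U=2, X=3, W=0, Y=3, Z=2) weight 1/720
  (U=2, X=3, W=1, Y=2, Z=2) weight 1/300
Group by Y:
  weight(Y=2) = 11/600
  weight(Y=3) = 1/72
Total weight = 11/600 + 1/72 = 29/900
P(Y=2 | obs) = 11/600 / 29/900 = 33/58
P(Y=3 | obs) = 1/72 / 29/900 = 25/58

P(Y = 3 | obs) = 25/58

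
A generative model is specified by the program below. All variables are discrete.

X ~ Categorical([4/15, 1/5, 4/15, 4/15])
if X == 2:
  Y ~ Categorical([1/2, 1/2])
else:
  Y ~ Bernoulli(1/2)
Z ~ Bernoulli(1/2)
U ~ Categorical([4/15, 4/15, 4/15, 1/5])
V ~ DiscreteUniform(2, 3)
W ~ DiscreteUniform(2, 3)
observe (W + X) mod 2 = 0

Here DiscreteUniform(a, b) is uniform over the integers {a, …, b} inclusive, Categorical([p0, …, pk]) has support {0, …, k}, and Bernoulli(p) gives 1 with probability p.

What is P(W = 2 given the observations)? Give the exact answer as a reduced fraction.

P(W = 2 | obs) = 8/15

Enumerate traces; 128 have nonzero weight after conditioning:
  (X=0, Y=0, Z=0, U=0, V=2, W=2) weight 1/225
  (X=0, Y=0, Z=0, U=0, V=3, W=2) weight 1/225
  (X=0, Y=0, Z=0, U=1, V=2, W=2) weight 1/225
  (X=0, Y=0, Z=0, U=1, V=3, W=2) weight 1/225
  (X=0, Y=0, Z=0, U=2, V=2, W=2) weight 1/225
  (X=0, Y=0, Z=0, U=2, V=3, W=2) weight 1/225
  (X=0, Y=0, Z=0, U=3, V=2, W=2) weight 1/300
  (X=0, Y=0, Z=0, U=3, V=3, W=2) weight 1/300
  (X=1, Y=0, Z=0, U=0, V=2, W=3) weight 1/300
  … 119 more
Group by W:
  weight(W=2) = 4/15
  weight(W=3) = 7/30
Total weight = 4/15 + 7/30 = 1/2
P(W=2 | obs) = 4/15 / 1/2 = 8/15
P(W=3 | obs) = 7/30 / 1/2 = 7/15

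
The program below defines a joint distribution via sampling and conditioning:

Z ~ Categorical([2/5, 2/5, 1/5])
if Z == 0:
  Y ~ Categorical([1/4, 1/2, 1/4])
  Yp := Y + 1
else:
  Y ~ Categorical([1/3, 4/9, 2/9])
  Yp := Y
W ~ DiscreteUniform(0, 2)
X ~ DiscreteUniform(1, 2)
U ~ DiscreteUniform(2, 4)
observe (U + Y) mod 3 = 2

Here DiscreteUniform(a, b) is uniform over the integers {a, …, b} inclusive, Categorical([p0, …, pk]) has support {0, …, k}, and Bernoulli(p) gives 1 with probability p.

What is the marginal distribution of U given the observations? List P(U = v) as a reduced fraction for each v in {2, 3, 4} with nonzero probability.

Enumerate traces; 54 have nonzero weight after conditioning:
  (Z=0, Y=0, W=0, X=1, U=2) weight 1/180
  (Z=0, Y=0, W=0, X=2, U=2) weight 1/180
  (Z=0, Y=0, W=1, X=1, U=2) weight 1/180
  (Z=0, Y=0, W=1, X=2, U=2) weight 1/180
  (Z=0, Y=0, W=2, X=1, U=2) weight 1/180
  (Z=0, Y=0, W=2, X=2, U=2) weight 1/180
  (Z=0, Y=1, W=0, X=1, U=4) weight 1/90
  (Z=0, Y=1, W=0, X=2, U=4) weight 1/90
  (Z=0, Y=2, W=0, X=1, U=3) weight 1/180
  … 45 more
Group by U:
  weight(U=2) = 1/10
  weight(U=3) = 7/90
  weight(U=4) = 7/45
Total weight = 1/10 + 7/90 + 7/45 = 1/3
P(U=2 | obs) = 1/10 / 1/3 = 3/10
P(U=3 | obs) = 7/90 / 1/3 = 7/30
P(U=4 | obs) = 7/45 / 1/3 = 7/15

P(U=2) = 3/10, P(U=3) = 7/30, P(U=4) = 7/15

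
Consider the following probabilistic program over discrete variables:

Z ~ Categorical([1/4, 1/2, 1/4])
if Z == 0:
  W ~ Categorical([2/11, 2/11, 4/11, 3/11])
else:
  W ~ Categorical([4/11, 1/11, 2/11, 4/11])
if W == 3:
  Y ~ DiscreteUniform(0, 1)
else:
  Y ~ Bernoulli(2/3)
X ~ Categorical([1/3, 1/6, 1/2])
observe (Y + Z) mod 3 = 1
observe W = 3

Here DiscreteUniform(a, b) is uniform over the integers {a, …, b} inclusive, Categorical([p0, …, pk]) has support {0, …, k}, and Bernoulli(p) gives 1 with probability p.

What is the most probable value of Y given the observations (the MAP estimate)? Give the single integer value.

argmax_v P(Y = v | obs) = 0

Enumerate traces; 6 have nonzero weight after conditioning:
  (Z=0, W=3, Y=1, X=0) weight 1/88
  (Z=0, W=3, Y=1, X=1) weight 1/176
  (Z=0, W=3, Y=1, X=2) weight 3/176
  (Z=1, W=3, Y=0, X=0) weight 1/33
  (Z=1, W=3, Y=0, X=1) weight 1/66
  (Z=1, W=3, Y=0, X=2) weight 1/22
Group by Y:
  weight(Y=0) = 1/11
  weight(Y=1) = 3/88
Total weight = 1/11 + 3/88 = 1/8
P(Y=0 | obs) = 1/11 / 1/8 = 8/11
P(Y=1 | obs) = 3/88 / 1/8 = 3/11
argmax = 0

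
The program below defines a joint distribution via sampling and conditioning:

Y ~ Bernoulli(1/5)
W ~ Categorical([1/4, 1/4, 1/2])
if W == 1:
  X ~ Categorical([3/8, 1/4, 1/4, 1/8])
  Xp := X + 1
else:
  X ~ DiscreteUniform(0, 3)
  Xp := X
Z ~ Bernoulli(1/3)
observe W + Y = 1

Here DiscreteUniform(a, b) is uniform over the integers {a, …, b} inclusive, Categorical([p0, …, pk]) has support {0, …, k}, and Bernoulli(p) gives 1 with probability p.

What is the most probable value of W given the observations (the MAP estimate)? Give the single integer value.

Enumerate traces; 16 have nonzero weight after conditioning:
  (Y=0, W=1, X=0, Z=0) weight 1/20
  (Y=0, W=1, X=0, Z=1) weight 1/40
  (Y=0, W=1, X=1, Z=0) weight 1/30
  (Y=0, W=1, X=1, Z=1) weight 1/60
  (Y=0, W=1, X=2, Z=0) weight 1/30
  (Y=0, W=1, X=2, Z=1) weight 1/60
  (Y=0, W=1, X=3, Z=0) weight 1/60
  (Y=0, W=1, X=3, Z=1) weight 1/120
  (Y=1, W=0, X=0, Z=0) weight 1/120
  … 7 more
Group by W:
  weight(W=0) = 1/20
  weight(W=1) = 1/5
Total weight = 1/20 + 1/5 = 1/4
P(W=0 | obs) = 1/20 / 1/4 = 1/5
P(W=1 | obs) = 1/5 / 1/4 = 4/5
argmax = 1

argmax_v P(W = v | obs) = 1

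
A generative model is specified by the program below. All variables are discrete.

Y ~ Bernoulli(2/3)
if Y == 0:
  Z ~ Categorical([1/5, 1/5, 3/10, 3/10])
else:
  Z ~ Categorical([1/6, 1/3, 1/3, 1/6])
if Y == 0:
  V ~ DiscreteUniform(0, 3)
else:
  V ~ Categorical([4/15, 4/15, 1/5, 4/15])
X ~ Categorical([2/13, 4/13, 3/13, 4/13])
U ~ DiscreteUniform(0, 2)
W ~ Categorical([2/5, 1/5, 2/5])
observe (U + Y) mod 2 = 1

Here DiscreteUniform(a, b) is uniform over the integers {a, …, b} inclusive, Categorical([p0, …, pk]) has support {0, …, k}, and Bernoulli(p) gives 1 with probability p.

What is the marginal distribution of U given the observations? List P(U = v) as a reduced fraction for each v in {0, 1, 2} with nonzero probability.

Enumerate traces; 576 have nonzero weight after conditioning:
  (Y=0, Z=0, V=0, X=0, U=1, W=0) weight 1/2925
  (Y=0, Z=0, V=0, X=0, U=1, W=1) weight 1/5850
  (Y=0, Z=0, V=0, X=0, U=1, W=2) weight 1/2925
  (Y=0, Z=0, V=0, X=1, U=1, W=0) weight 2/2925
  (Y=0, Z=0, V=0, X=1, U=1, W=1) weight 1/2925
  (Y=0, Z=0, V=0, X=1, U=1, W=2) weight 2/2925
  (Y=0, Z=0, V=0, X=2, U=1, W=0) weight 1/1950
  (Y=0, Z=0, V=0, X=2, U=1, W=1) weight 1/3900
  (Y=1, Z=0, V=0, X=0, U=0, W=0) weight 16/26325
  (Y=1, Z=0, V=0, X=0, U=2, W=0) weight 16/26325
  … 566 more
Group by U:
  weight(U=0) = 2/9
  weight(U=1) = 1/9
  weight(U=2) = 2/9
Total weight = 2/9 + 1/9 + 2/9 = 5/9
P(U=0 | obs) = 2/9 / 5/9 = 2/5
P(U=1 | obs) = 1/9 / 5/9 = 1/5
P(U=2 | obs) = 2/9 / 5/9 = 2/5

P(U=0) = 2/5, P(U=1) = 1/5, P(U=2) = 2/5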